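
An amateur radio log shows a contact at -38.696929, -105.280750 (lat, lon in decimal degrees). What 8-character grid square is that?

DF71ih62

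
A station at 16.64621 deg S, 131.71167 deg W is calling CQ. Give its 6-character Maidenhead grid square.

Offset from 180°W / 90°S: lon 48.2883°, lat 73.3538°.
Field (20°×10°, letters A–R): 48.2883/20 → 2 → C, 73.3538/10 → 7 → H; chars CH.
Square (2°×1°, digits 0–9): 8.2883/2 → 4, 3.3538/1 → 3; chars 43.
Subsquare (5′×2.5′, letters a–x): 0.2883/0.0833333 → 3 → d, 0.3538/0.0416667 → 8 → i; chars di.

CH43di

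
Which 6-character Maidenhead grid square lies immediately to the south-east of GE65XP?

GE75ao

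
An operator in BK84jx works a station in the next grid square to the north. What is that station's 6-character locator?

BK85ja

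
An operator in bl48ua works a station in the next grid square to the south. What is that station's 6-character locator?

BL47ux

Latitude subsquare a = 0; −1 → -1, wraps to 23 = x, carry into square.
Latitude square 8; −1 → 7.
The longitude characters are unchanged.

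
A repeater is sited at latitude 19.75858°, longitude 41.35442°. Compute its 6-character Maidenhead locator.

LK09qs

Shift to the Maidenhead origin (180°W, 90°S): lon 221.3544, lat 109.7586.
Field (20°×10°, letters A–R): lon ⌊221.3544/20⌋ = 11 → L; lat ⌊109.7586/10⌋ = 10 → K.
Square (2°×1°, digits 0–9): lon ⌊1.3544/2⌋ = 0; lat ⌊9.7586/1⌋ = 9.
Subsquare (5′×2.5′, letters a–x): lon ⌊1.3544/0.0833333⌋ = 16 → q; lat ⌊0.7586/0.0416667⌋ = 18 → s.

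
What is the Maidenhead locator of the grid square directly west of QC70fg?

QC70eg

Longitude subsquare f = 5; −1 → 4 = e.
The latitude characters are unchanged.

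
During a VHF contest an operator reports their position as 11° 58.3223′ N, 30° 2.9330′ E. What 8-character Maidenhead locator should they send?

KK51ax53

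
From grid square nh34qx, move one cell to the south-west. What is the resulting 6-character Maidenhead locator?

Longitude subsquare q = 16; −1 → 15 = p.
Latitude subsquare x = 23; −1 → 22 = w.

NH34pw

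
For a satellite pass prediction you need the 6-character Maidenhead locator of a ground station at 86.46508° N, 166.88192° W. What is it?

Offset from 180°W / 90°S: lon 13.1181°, lat 176.4651°.
Field: lon ⌊13.1181/20⌋ = 0 → A; lat ⌊176.4651/10⌋ = 17 → R.
Square: lon ⌊13.1181/2⌋ = 6; lat ⌊6.4651/1⌋ = 6.
Subsquare: lon ⌊1.1181/0.0833333⌋ = 13 → n; lat ⌊0.4651/0.0416667⌋ = 11 → l.

AR66nl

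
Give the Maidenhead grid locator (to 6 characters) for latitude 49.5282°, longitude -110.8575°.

Offset from 180°W / 90°S: lon 69.1425°, lat 139.5282°.
Field: lon ⌊69.1425/20⌋ = 3 → D; lat ⌊139.5282/10⌋ = 13 → N.
Square: lon ⌊9.1425/2⌋ = 4; lat ⌊9.5282/1⌋ = 9.
Subsquare: lon ⌊1.1425/0.0833333⌋ = 13 → n; lat ⌊0.5282/0.0416667⌋ = 12 → m.

DN49nm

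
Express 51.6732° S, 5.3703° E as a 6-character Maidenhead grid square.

JD28qh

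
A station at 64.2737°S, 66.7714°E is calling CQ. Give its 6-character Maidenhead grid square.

Add 180° to longitude and 90° to latitude: 246.7714, 25.7263.
Field (20°×10°, letters A–R): 246.7714/20 → 12 → M, 25.7263/10 → 2 → C; chars MC.
Square (2°×1°, digits 0–9): 6.7714/2 → 3, 5.7263/1 → 5; chars 35.
Subsquare (5′×2.5′, letters a–x): 0.7714/0.0833333 → 9 → j, 0.7263/0.0416667 → 17 → r; chars jr.

MC35jr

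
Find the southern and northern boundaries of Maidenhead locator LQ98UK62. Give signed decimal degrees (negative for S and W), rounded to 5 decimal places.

Field L=11, Q=16: +11·20° lon, +16·10° lat → SW at lon 40°, lat 70°.
Square 9, 8: +9·2° lon, +8·1° lat → SW at lon 58°, lat 78°.
Subsquare u=20, k=10: +20·0.0833333° lon, +10·0.0416667° lat → SW at lon 59.6667°, lat 78.4167°.
Extended square 6, 2: +6·0.00833333° lon, +2·0.00416667° lat → SW at lon 59.7167°, lat 78.425°.
Cell spans 0.00833333° lon × 0.00416667° lat.
south 78.42500, north 78.42917.

78.42500, 78.42917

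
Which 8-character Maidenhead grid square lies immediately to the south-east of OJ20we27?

OJ20we36

Longitude extended square 2; +1 → 3.
Latitude extended square 7; −1 → 6.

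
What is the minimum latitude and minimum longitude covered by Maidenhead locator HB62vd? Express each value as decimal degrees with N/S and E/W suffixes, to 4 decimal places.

77.8750° S, 26.2500° W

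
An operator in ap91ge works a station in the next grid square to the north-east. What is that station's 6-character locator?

Longitude subsquare g = 6; +1 → 7 = h.
Latitude subsquare e = 4; +1 → 5 = f.

AP91hf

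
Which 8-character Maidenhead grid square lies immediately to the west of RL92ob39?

RL92ob29

Longitude extended square 3; −1 → 2.
The latitude characters are unchanged.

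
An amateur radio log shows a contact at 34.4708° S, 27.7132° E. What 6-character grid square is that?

Offset from 180°W / 90°S: lon 207.7132°, lat 55.5292°.
Field: 207.7132/20 → 10 → K, 55.5292/10 → 5 → F; chars KF.
Square: 7.7132/2 → 3, 5.5292/1 → 5; chars 35.
Subsquare: 1.7132/0.0833333 → 20 → u, 0.5292/0.0416667 → 12 → m; chars um.

KF35um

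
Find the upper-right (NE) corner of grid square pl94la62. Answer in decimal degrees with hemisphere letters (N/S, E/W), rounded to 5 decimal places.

Field P=15, L=11: +15·20° lon, +11·10° lat → SW at lon 120°, lat 20°.
Square 9, 4: +9·2° lon, +4·1° lat → SW at lon 138°, lat 24°.
Subsquare l=11, a=0: +11·0.0833333° lon, +0·0.0416667° lat → SW at lon 138.917°, lat 24°.
Extended square 6, 2: +6·0.00833333° lon, +2·0.00416667° lat → SW at lon 138.967°, lat 24.0083°.
Cell spans 0.00833333° lon × 0.00416667° lat. NE corner is SW corner plus one full cell.
latitude 24.01250° N, longitude 138.97500° E.

24.01250° N, 138.97500° E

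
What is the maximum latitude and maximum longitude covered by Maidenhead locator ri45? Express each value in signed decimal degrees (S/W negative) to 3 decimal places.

-4.000, 170.000

Field R=17, I=8: +17·20° lon, +8·10° lat → SW at lon 160°, lat -10°.
Square 4, 5: +4·2° lon, +5·1° lat → SW at lon 168°, lat -5°.
Cell spans 2° lon × 1° lat. NE corner is SW corner plus one full cell.
latitude -4.000, longitude 170.000.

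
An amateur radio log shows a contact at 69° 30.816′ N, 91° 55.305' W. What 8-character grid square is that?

EP49am93

Add 180° to longitude and 90° to latitude: 88.07825, 159.51360.
Field (20°×10°, letters A–R): 88.07825/20 → 4 → E, 159.51360/10 → 15 → P; chars EP.
Square (2°×1°, digits 0–9): 8.07825/2 → 4, 9.51360/1 → 9; chars 49.
Subsquare (5′×2.5′, letters a–x): 0.07825/0.0833333 → 0 → a, 0.51360/0.0416667 → 12 → m; chars am.
Extended square (30″×15″, digits 0–9): 0.07825/0.00833333 → 9, 0.01360/0.00416667 → 3; chars 93.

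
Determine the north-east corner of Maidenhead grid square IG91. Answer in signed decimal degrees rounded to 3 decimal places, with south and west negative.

Field I=8, G=6: +8·20° lon, +6·10° lat → SW at lon -20°, lat -30°.
Square 9, 1: +9·2° lon, +1·1° lat → SW at lon -2°, lat -29°.
Cell spans 2° lon × 1° lat. NE corner is SW corner plus one full cell.
latitude -28.000, longitude 0.000.

-28.000, 0.000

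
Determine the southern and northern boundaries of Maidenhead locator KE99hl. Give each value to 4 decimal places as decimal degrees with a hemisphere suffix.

40.5417° S, 40.5000° S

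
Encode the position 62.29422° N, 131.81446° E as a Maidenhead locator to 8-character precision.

Offset from 180°W / 90°S: lon 311.81446°, lat 152.29422°.
Field (20°×10°, letters A–R): 311.81446/20 → 15 → P, 152.29422/10 → 15 → P; chars PP.
Square (2°×1°, digits 0–9): 11.81446/2 → 5, 2.29422/1 → 2; chars 52.
Subsquare (5′×2.5′, letters a–x): 1.81446/0.0833333 → 21 → v, 0.29422/0.0416667 → 7 → h; chars vh.
Extended square (30″×15″, digits 0–9): 0.06446/0.00833333 → 7, 0.00255/0.00416667 → 0; chars 70.

PP52vh70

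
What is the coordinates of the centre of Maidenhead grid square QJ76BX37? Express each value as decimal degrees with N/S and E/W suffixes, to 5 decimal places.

Field Q=16, J=9: +16·20° lon, +9·10° lat → SW at lon 140°, lat 0°.
Square 7, 6: +7·2° lon, +6·1° lat → SW at lon 154°, lat 6°.
Subsquare b=1, x=23: +1·0.0833333° lon, +23·0.0416667° lat → SW at lon 154.083°, lat 6.95833°.
Extended square 3, 7: +3·0.00833333° lon, +7·0.00416667° lat → SW at lon 154.108°, lat 6.9875°.
Cell spans 0.00833333° lon × 0.00416667° lat. Centre is SW corner plus half of each.
latitude 6.98958° N, longitude 154.11250° E.

6.98958° N, 154.11250° E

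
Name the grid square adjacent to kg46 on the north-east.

Longitude square 4; +1 → 5.
Latitude square 6; +1 → 7.

KG57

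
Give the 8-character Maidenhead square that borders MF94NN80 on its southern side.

Latitude extended square 0; −1 → -1, wraps to 9, carry into subsquare.
Latitude subsquare n = 13; −1 → 12 = m.
The longitude characters are unchanged.

MF94nm89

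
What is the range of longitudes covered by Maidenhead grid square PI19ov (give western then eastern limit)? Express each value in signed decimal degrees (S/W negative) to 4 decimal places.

123.1667, 123.2500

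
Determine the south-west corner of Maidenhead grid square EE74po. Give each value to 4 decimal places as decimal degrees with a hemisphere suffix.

Field E=4, E=4: +4·20° lon, +4·10° lat → SW at lon -100°, lat -50°.
Square 7, 4: +7·2° lon, +4·1° lat → SW at lon -86°, lat -46°.
Subsquare p=15, o=14: +15·0.0833333° lon, +14·0.0416667° lat → SW at lon -84.75°, lat -45.4167°.
latitude 45.4167° S, longitude 84.7500° W.

45.4167° S, 84.7500° W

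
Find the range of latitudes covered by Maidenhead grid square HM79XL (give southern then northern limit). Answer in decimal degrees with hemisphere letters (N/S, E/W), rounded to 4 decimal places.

39.4583° N, 39.5000° N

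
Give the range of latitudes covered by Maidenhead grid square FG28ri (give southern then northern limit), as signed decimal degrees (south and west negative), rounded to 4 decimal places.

-21.6667, -21.6250

Field F=5, G=6: +5·20° lon, +6·10° lat → SW at lon -80°, lat -30°.
Square 2, 8: +2·2° lon, +8·1° lat → SW at lon -76°, lat -22°.
Subsquare r=17, i=8: +17·0.0833333° lon, +8·0.0416667° lat → SW at lon -74.5833°, lat -21.6667°.
Cell spans 0.0833333° lon × 0.0416667° lat.
south -21.6667, north -21.6250.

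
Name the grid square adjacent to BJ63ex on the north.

BJ64ea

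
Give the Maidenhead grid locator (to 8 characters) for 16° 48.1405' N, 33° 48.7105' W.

Shift to the Maidenhead origin (180°W, 90°S): lon 146.18816, lat 106.80234.
Field (20°×10°, letters A–R): 146.18816/20 → 7 → H, 106.80234/10 → 10 → K; chars HK.
Square (2°×1°, digits 0–9): 6.18816/2 → 3, 6.80234/1 → 6; chars 36.
Subsquare (5′×2.5′, letters a–x): 0.18816/0.0833333 → 2 → c, 0.80234/0.0416667 → 19 → t; chars ct.
Extended square (30″×15″, digits 0–9): 0.02149/0.00833333 → 2, 0.01067/0.00416667 → 2; chars 22.

HK36ct22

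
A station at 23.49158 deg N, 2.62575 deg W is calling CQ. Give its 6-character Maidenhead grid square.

IL83ql

Offset from 180°W / 90°S: lon 177.3742°, lat 113.4916°.
Field (20°×10°, letters A–R): lon ⌊177.3742/20⌋ = 8 → I; lat ⌊113.4916/10⌋ = 11 → L.
Square (2°×1°, digits 0–9): lon ⌊17.3742/2⌋ = 8; lat ⌊3.4916/1⌋ = 3.
Subsquare (5′×2.5′, letters a–x): lon ⌊1.3742/0.0833333⌋ = 16 → q; lat ⌊0.4916/0.0416667⌋ = 11 → l.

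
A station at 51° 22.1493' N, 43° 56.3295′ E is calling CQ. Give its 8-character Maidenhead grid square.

LO11xi28

Shift to the Maidenhead origin (180°W, 90°S): lon 223.93883, lat 141.36916.
Field: lon ⌊223.93883/20⌋ = 11 → L; lat ⌊141.36916/10⌋ = 14 → O.
Square: lon ⌊3.93883/2⌋ = 1; lat ⌊1.36916/1⌋ = 1.
Subsquare: lon ⌊1.93883/0.0833333⌋ = 23 → x; lat ⌊0.36916/0.0416667⌋ = 8 → i.
Extended square: lon ⌊0.02216/0.00833333⌋ = 2; lat ⌊0.03582/0.00416667⌋ = 8.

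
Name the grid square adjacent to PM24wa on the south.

PM23wx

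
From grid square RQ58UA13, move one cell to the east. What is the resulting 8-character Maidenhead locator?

RQ58ua23

Longitude extended square 1; +1 → 2.
The latitude characters are unchanged.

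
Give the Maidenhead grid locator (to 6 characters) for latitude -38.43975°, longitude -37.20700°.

Add 180° to longitude and 90° to latitude: 142.7930, 51.5603.
Field: 142.7930/20 → 7 → H, 51.5603/10 → 5 → F; chars HF.
Square: 2.7930/2 → 1, 1.5603/1 → 1; chars 11.
Subsquare: 0.7930/0.0833333 → 9 → j, 0.5603/0.0416667 → 13 → n; chars jn.

HF11jn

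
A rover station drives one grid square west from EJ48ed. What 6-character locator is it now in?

EJ48dd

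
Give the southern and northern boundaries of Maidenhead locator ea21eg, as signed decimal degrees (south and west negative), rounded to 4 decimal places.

Field E=4, A=0: +4·20° lon, +0·10° lat → SW at lon -100°, lat -90°.
Square 2, 1: +2·2° lon, +1·1° lat → SW at lon -96°, lat -89°.
Subsquare e=4, g=6: +4·0.0833333° lon, +6·0.0416667° lat → SW at lon -95.6667°, lat -88.75°.
Cell spans 0.0833333° lon × 0.0416667° lat.
south -88.7500, north -88.7083.

-88.7500, -88.7083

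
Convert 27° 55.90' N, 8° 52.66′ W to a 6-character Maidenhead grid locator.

IL57nw

Add 180° to longitude and 90° to latitude: 171.1223, 117.9317.
Field (20°×10°, letters A–R): lon ⌊171.1223/20⌋ = 8 → I; lat ⌊117.9317/10⌋ = 11 → L.
Square (2°×1°, digits 0–9): lon ⌊11.1223/2⌋ = 5; lat ⌊7.9317/1⌋ = 7.
Subsquare (5′×2.5′, letters a–x): lon ⌊1.1223/0.0833333⌋ = 13 → n; lat ⌊0.9317/0.0416667⌋ = 22 → w.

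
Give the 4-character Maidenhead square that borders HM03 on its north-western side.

GM94

Longitude square 0; −1 → -1, wraps to 9, carry into field.
Longitude field H = 7; −1 → 6 = G.
Latitude square 3; +1 → 4.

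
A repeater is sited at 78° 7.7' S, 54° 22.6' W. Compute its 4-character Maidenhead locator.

Offset from 180°W / 90°S: lon 125.62°, lat 11.87°.
Field: 125.62/20 → 6 → G, 11.87/10 → 1 → B; chars GB.
Square: 5.62/2 → 2, 1.87/1 → 1; chars 21.

GB21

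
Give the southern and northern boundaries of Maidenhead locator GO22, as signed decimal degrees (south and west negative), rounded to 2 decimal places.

Field G=6, O=14: +6·20° lon, +14·10° lat → SW at lon -60°, lat 50°.
Square 2, 2: +2·2° lon, +2·1° lat → SW at lon -56°, lat 52°.
Cell spans 2° lon × 1° lat.
south 52.00, north 53.00.

52.00, 53.00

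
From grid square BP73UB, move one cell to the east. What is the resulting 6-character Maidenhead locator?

BP73vb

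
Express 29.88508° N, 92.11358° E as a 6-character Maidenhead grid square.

NL69bv

Offset from 180°W / 90°S: lon 272.1136°, lat 119.8851°.
Field (20°×10°, letters A–R): lon ⌊272.1136/20⌋ = 13 → N; lat ⌊119.8851/10⌋ = 11 → L.
Square (2°×1°, digits 0–9): lon ⌊12.1136/2⌋ = 6; lat ⌊9.8851/1⌋ = 9.
Subsquare (5′×2.5′, letters a–x): lon ⌊0.1136/0.0833333⌋ = 1 → b; lat ⌊0.8851/0.0416667⌋ = 21 → v.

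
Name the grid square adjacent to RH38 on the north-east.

RH49

Longitude square 3; +1 → 4.
Latitude square 8; +1 → 9.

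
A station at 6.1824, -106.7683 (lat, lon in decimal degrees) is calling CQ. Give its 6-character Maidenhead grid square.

DJ66oe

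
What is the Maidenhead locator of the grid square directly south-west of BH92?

Longitude square 9; −1 → 8.
Latitude square 2; −1 → 1.

BH81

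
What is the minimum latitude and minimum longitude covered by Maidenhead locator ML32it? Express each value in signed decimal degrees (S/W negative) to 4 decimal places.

Field M=12, L=11: +12·20° lon, +11·10° lat → SW at lon 60°, lat 20°.
Square 3, 2: +3·2° lon, +2·1° lat → SW at lon 66°, lat 22°.
Subsquare i=8, t=19: +8·0.0833333° lon, +19·0.0416667° lat → SW at lon 66.6667°, lat 22.7917°.
latitude 22.7917, longitude 66.6667.

22.7917, 66.6667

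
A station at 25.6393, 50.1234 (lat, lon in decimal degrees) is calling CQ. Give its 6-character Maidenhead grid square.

LL55bp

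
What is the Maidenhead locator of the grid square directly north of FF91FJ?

FF91fk

Latitude subsquare j = 9; +1 → 10 = k.
The longitude characters are unchanged.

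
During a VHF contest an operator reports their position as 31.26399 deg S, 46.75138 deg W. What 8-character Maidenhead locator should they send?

GF68or96

Offset from 180°W / 90°S: lon 133.24862°, lat 58.73601°.
Field: lon ⌊133.24862/20⌋ = 6 → G; lat ⌊58.73601/10⌋ = 5 → F.
Square: lon ⌊13.24862/2⌋ = 6; lat ⌊8.73601/1⌋ = 8.
Subsquare: lon ⌊1.24862/0.0833333⌋ = 14 → o; lat ⌊0.73601/0.0416667⌋ = 17 → r.
Extended square: lon ⌊0.08195/0.00833333⌋ = 9; lat ⌊0.02768/0.00416667⌋ = 6.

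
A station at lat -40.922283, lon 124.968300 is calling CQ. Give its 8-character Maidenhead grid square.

Offset from 180°W / 90°S: lon 304.96830°, lat 49.07772°.
Field: lon ⌊304.96830/20⌋ = 15 → P; lat ⌊49.07772/10⌋ = 4 → E.
Square: lon ⌊4.96830/2⌋ = 2; lat ⌊9.07772/1⌋ = 9.
Subsquare: lon ⌊0.96830/0.0833333⌋ = 11 → l; lat ⌊0.07772/0.0416667⌋ = 1 → b.
Extended square: lon ⌊0.05163/0.00833333⌋ = 6; lat ⌊0.03605/0.00416667⌋ = 8.

PE29lb68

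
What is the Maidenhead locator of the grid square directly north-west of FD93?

Longitude square 9; −1 → 8.
Latitude square 3; +1 → 4.

FD84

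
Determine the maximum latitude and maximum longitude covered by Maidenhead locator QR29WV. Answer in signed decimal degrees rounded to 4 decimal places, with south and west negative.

89.9167, 145.9167

Field Q=16, R=17: +16·20° lon, +17·10° lat → SW at lon 140°, lat 80°.
Square 2, 9: +2·2° lon, +9·1° lat → SW at lon 144°, lat 89°.
Subsquare w=22, v=21: +22·0.0833333° lon, +21·0.0416667° lat → SW at lon 145.833°, lat 89.875°.
Cell spans 0.0833333° lon × 0.0416667° lat. NE corner is SW corner plus one full cell.
latitude 89.9167, longitude 145.9167.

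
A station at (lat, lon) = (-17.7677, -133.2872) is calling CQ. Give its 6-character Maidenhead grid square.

Shift to the Maidenhead origin (180°W, 90°S): lon 46.7128, lat 72.2323.
Field: lon ⌊46.7128/20⌋ = 2 → C; lat ⌊72.2323/10⌋ = 7 → H.
Square: lon ⌊6.7128/2⌋ = 3; lat ⌊2.2323/1⌋ = 2.
Subsquare: lon ⌊0.7128/0.0833333⌋ = 8 → i; lat ⌊0.2323/0.0416667⌋ = 5 → f.

CH32if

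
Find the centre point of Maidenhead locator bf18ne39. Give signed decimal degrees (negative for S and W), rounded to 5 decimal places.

Field B=1, F=5: +1·20° lon, +5·10° lat → SW at lon -160°, lat -40°.
Square 1, 8: +1·2° lon, +8·1° lat → SW at lon -158°, lat -32°.
Subsquare n=13, e=4: +13·0.0833333° lon, +4·0.0416667° lat → SW at lon -156.917°, lat -31.8333°.
Extended square 3, 9: +3·0.00833333° lon, +9·0.00416667° lat → SW at lon -156.892°, lat -31.7958°.
Cell spans 0.00833333° lon × 0.00416667° lat. Centre is SW corner plus half of each.
latitude -31.79375, longitude -156.88750.

-31.79375, -156.88750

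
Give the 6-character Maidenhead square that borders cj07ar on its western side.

Longitude subsquare a = 0; −1 → -1, wraps to 23 = x, carry into square.
Longitude square 0; −1 → -1, wraps to 9, carry into field.
Longitude field C = 2; −1 → 1 = B.
The latitude characters are unchanged.

BJ97xr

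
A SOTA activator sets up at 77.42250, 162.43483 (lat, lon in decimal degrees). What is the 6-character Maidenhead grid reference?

RQ17fk

Shift to the Maidenhead origin (180°W, 90°S): lon 342.4348, lat 167.4225.
Field: lon ⌊342.4348/20⌋ = 17 → R; lat ⌊167.4225/10⌋ = 16 → Q.
Square: lon ⌊2.4348/2⌋ = 1; lat ⌊7.4225/1⌋ = 7.
Subsquare: lon ⌊0.4348/0.0833333⌋ = 5 → f; lat ⌊0.4225/0.0416667⌋ = 10 → k.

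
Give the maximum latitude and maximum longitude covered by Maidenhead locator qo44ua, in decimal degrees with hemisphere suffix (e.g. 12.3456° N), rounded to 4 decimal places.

Field Q=16, O=14: +16·20° lon, +14·10° lat → SW at lon 140°, lat 50°.
Square 4, 4: +4·2° lon, +4·1° lat → SW at lon 148°, lat 54°.
Subsquare u=20, a=0: +20·0.0833333° lon, +0·0.0416667° lat → SW at lon 149.667°, lat 54°.
Cell spans 0.0833333° lon × 0.0416667° lat. NE corner is SW corner plus one full cell.
latitude 54.0417° N, longitude 149.7500° E.

54.0417° N, 149.7500° E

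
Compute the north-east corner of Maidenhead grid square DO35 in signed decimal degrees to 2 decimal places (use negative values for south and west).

56.00, -112.00

Field D=3, O=14: +3·20° lon, +14·10° lat → SW at lon -120°, lat 50°.
Square 3, 5: +3·2° lon, +5·1° lat → SW at lon -114°, lat 55°.
Cell spans 2° lon × 1° lat. NE corner is SW corner plus one full cell.
latitude 56.00, longitude -112.00.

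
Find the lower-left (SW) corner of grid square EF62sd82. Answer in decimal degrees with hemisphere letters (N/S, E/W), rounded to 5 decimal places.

Field E=4, F=5: +4·20° lon, +5·10° lat → SW at lon -100°, lat -40°.
Square 6, 2: +6·2° lon, +2·1° lat → SW at lon -88°, lat -38°.
Subsquare s=18, d=3: +18·0.0833333° lon, +3·0.0416667° lat → SW at lon -86.5°, lat -37.875°.
Extended square 8, 2: +8·0.00833333° lon, +2·0.00416667° lat → SW at lon -86.4333°, lat -37.8667°.
latitude 37.86667° S, longitude 86.43333° W.

37.86667° S, 86.43333° W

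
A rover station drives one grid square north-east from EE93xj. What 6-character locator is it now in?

FE03ak

Longitude subsquare x = 23; +1 → 24, wraps to 0 = a, carry into square.
Longitude square 9; +1 → 10, wraps to 0, carry into field.
Longitude field E = 4; +1 → 5 = F.
Latitude subsquare j = 9; +1 → 10 = k.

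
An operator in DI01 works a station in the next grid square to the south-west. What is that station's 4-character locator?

Longitude square 0; −1 → -1, wraps to 9, carry into field.
Longitude field D = 3; −1 → 2 = C.
Latitude square 1; −1 → 0.

CI90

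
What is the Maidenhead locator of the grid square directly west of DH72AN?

Longitude subsquare a = 0; −1 → -1, wraps to 23 = x, carry into square.
Longitude square 7; −1 → 6.
The latitude characters are unchanged.

DH62xn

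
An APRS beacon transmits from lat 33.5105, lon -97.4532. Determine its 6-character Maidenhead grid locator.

EM13gm

Shift to the Maidenhead origin (180°W, 90°S): lon 82.5468, lat 123.5105.
Field (20°×10°, letters A–R): lon ⌊82.5468/20⌋ = 4 → E; lat ⌊123.5105/10⌋ = 12 → M.
Square (2°×1°, digits 0–9): lon ⌊2.5468/2⌋ = 1; lat ⌊3.5105/1⌋ = 3.
Subsquare (5′×2.5′, letters a–x): lon ⌊0.5468/0.0833333⌋ = 6 → g; lat ⌊0.5105/0.0416667⌋ = 12 → m.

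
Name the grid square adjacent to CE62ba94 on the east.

Longitude extended square 9; +1 → 10, wraps to 0, carry into subsquare.
Longitude subsquare b = 1; +1 → 2 = c.
The latitude characters are unchanged.

CE62ca04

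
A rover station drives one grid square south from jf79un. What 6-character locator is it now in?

JF79um

Latitude subsquare n = 13; −1 → 12 = m.
The longitude characters are unchanged.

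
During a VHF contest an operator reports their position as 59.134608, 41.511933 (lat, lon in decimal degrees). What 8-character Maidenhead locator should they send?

LO09sd12

Shift to the Maidenhead origin (180°W, 90°S): lon 221.51193, lat 149.13461.
Field (20°×10°, letters A–R): lon ⌊221.51193/20⌋ = 11 → L; lat ⌊149.13461/10⌋ = 14 → O.
Square (2°×1°, digits 0–9): lon ⌊1.51193/2⌋ = 0; lat ⌊9.13461/1⌋ = 9.
Subsquare (5′×2.5′, letters a–x): lon ⌊1.51193/0.0833333⌋ = 18 → s; lat ⌊0.13461/0.0416667⌋ = 3 → d.
Extended square (30″×15″, digits 0–9): lon ⌊0.01193/0.00833333⌋ = 1; lat ⌊0.00961/0.00416667⌋ = 2.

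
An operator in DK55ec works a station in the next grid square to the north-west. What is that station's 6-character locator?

Longitude subsquare e = 4; −1 → 3 = d.
Latitude subsquare c = 2; +1 → 3 = d.

DK55dd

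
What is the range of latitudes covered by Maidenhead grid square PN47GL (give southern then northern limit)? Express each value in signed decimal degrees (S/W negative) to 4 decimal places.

47.4583, 47.5000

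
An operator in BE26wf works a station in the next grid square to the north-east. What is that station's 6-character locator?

Longitude subsquare w = 22; +1 → 23 = x.
Latitude subsquare f = 5; +1 → 6 = g.

BE26xg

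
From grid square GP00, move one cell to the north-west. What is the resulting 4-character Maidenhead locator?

FP91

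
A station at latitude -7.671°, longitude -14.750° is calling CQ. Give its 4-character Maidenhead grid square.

Shift to the Maidenhead origin (180°W, 90°S): lon 165.25, lat 82.33.
Field: 165.25/20 → 8 → I, 82.33/10 → 8 → I; chars II.
Square: 5.25/2 → 2, 2.33/1 → 2; chars 22.

II22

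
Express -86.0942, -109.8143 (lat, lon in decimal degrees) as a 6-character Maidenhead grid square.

DA53cv

Add 180° to longitude and 90° to latitude: 70.1857, 3.9058.
Field (20°×10°, letters A–R): 70.1857/20 → 3 → D, 3.9058/10 → 0 → A; chars DA.
Square (2°×1°, digits 0–9): 10.1857/2 → 5, 3.9058/1 → 3; chars 53.
Subsquare (5′×2.5′, letters a–x): 0.1857/0.0833333 → 2 → c, 0.9058/0.0416667 → 21 → v; chars cv.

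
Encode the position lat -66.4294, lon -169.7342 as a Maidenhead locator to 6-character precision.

Add 180° to longitude and 90° to latitude: 10.2658, 23.5706.
Field: lon ⌊10.2658/20⌋ = 0 → A; lat ⌊23.5706/10⌋ = 2 → C.
Square: lon ⌊10.2658/2⌋ = 5; lat ⌊3.5706/1⌋ = 3.
Subsquare: lon ⌊0.2658/0.0833333⌋ = 3 → d; lat ⌊0.5706/0.0416667⌋ = 13 → n.

AC53dn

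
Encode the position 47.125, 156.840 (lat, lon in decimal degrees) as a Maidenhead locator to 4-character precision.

QN87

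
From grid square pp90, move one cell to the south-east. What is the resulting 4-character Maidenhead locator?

Longitude square 9; +1 → 10, wraps to 0, carry into field.
Longitude field P = 15; +1 → 16 = Q.
Latitude square 0; −1 → -1, wraps to 9, carry into field.
Latitude field P = 15; −1 → 14 = O.

QO09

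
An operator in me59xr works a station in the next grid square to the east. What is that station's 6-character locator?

ME69ar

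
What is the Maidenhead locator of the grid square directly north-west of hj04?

GJ95

Longitude square 0; −1 → -1, wraps to 9, carry into field.
Longitude field H = 7; −1 → 6 = G.
Latitude square 4; +1 → 5.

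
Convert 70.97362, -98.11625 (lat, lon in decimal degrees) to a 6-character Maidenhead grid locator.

Shift to the Maidenhead origin (180°W, 90°S): lon 81.8838, lat 160.9736.
Field: lon ⌊81.8838/20⌋ = 4 → E; lat ⌊160.9736/10⌋ = 16 → Q.
Square: lon ⌊1.8838/2⌋ = 0; lat ⌊0.9736/1⌋ = 0.
Subsquare: lon ⌊1.8838/0.0833333⌋ = 22 → w; lat ⌊0.9736/0.0416667⌋ = 23 → x.

EQ00wx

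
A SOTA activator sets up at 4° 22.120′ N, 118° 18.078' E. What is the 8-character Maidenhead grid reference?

Offset from 180°W / 90°S: lon 298.30130°, lat 94.36867°.
Field: 298.30130/20 → 14 → O, 94.36867/10 → 9 → J; chars OJ.
Square: 18.30130/2 → 9, 4.36867/1 → 4; chars 94.
Subsquare: 0.30130/0.0833333 → 3 → d, 0.36867/0.0416667 → 8 → i; chars di.
Extended square: 0.05130/0.00833333 → 6, 0.03533/0.00416667 → 8; chars 68.

OJ94di68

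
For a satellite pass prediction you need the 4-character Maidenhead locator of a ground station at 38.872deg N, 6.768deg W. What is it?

Offset from 180°W / 90°S: lon 173.23°, lat 128.87°.
Field: lon ⌊173.23/20⌋ = 8 → I; lat ⌊128.87/10⌋ = 12 → M.
Square: lon ⌊13.23/2⌋ = 6; lat ⌊8.87/1⌋ = 8.

IM68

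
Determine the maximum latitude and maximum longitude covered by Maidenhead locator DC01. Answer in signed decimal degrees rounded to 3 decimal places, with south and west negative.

Field D=3, C=2: +3·20° lon, +2·10° lat → SW at lon -120°, lat -70°.
Square 0, 1: +0·2° lon, +1·1° lat → SW at lon -120°, lat -69°.
Cell spans 2° lon × 1° lat. NE corner is SW corner plus one full cell.
latitude -68.000, longitude -118.000.

-68.000, -118.000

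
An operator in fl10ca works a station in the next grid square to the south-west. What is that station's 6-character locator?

FK19bx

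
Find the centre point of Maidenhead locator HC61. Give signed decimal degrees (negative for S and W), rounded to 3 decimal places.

-68.500, -27.000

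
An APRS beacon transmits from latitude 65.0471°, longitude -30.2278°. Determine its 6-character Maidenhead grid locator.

HP45vb

Shift to the Maidenhead origin (180°W, 90°S): lon 149.7722, lat 155.0471.
Field (20°×10°, letters A–R): lon ⌊149.7722/20⌋ = 7 → H; lat ⌊155.0471/10⌋ = 15 → P.
Square (2°×1°, digits 0–9): lon ⌊9.7722/2⌋ = 4; lat ⌊5.0471/1⌋ = 5.
Subsquare (5′×2.5′, letters a–x): lon ⌊1.7722/0.0833333⌋ = 21 → v; lat ⌊0.0471/0.0416667⌋ = 1 → b.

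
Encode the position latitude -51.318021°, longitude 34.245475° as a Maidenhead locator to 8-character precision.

KD78cq93

Add 180° to longitude and 90° to latitude: 214.24547, 38.68198.
Field: lon ⌊214.24547/20⌋ = 10 → K; lat ⌊38.68198/10⌋ = 3 → D.
Square: lon ⌊14.24547/2⌋ = 7; lat ⌊8.68198/1⌋ = 8.
Subsquare: lon ⌊0.24547/0.0833333⌋ = 2 → c; lat ⌊0.68198/0.0416667⌋ = 16 → q.
Extended square: lon ⌊0.07881/0.00833333⌋ = 9; lat ⌊0.01531/0.00416667⌋ = 3.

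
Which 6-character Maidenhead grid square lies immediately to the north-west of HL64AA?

HL54xb

Longitude subsquare a = 0; −1 → -1, wraps to 23 = x, carry into square.
Longitude square 6; −1 → 5.
Latitude subsquare a = 0; +1 → 1 = b.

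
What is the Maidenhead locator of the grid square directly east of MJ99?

Longitude square 9; +1 → 10, wraps to 0, carry into field.
Longitude field M = 12; +1 → 13 = N.
The latitude characters are unchanged.

NJ09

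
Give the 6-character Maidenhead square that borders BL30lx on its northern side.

Latitude subsquare x = 23; +1 → 24, wraps to 0 = a, carry into square.
Latitude square 0; +1 → 1.
The longitude characters are unchanged.

BL31la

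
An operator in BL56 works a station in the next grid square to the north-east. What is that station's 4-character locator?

BL67

Longitude square 5; +1 → 6.
Latitude square 6; +1 → 7.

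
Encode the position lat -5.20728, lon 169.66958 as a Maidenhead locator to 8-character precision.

RI44ut00

Shift to the Maidenhead origin (180°W, 90°S): lon 349.66958, lat 84.79272.
Field (20°×10°, letters A–R): lon ⌊349.66958/20⌋ = 17 → R; lat ⌊84.79272/10⌋ = 8 → I.
Square (2°×1°, digits 0–9): lon ⌊9.66958/2⌋ = 4; lat ⌊4.79272/1⌋ = 4.
Subsquare (5′×2.5′, letters a–x): lon ⌊1.66958/0.0833333⌋ = 20 → u; lat ⌊0.79272/0.0416667⌋ = 19 → t.
Extended square (30″×15″, digits 0–9): lon ⌊0.00291/0.00833333⌋ = 0; lat ⌊0.00105/0.00416667⌋ = 0.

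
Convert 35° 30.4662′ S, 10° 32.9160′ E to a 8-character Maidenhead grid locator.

Shift to the Maidenhead origin (180°W, 90°S): lon 190.54860, lat 54.49223.
Field (20°×10°, letters A–R): 190.54860/20 → 9 → J, 54.49223/10 → 5 → F; chars JF.
Square (2°×1°, digits 0–9): 10.54860/2 → 5, 4.49223/1 → 4; chars 54.
Subsquare (5′×2.5′, letters a–x): 0.54860/0.0833333 → 6 → g, 0.49223/0.0416667 → 11 → l; chars gl.
Extended square (30″×15″, digits 0–9): 0.04860/0.00833333 → 5, 0.03390/0.00416667 → 8; chars 58.

JF54gl58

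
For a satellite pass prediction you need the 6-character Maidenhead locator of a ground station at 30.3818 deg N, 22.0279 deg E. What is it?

KM10aj

Add 180° to longitude and 90° to latitude: 202.0279, 120.3818.
Field (20°×10°, letters A–R): 202.0279/20 → 10 → K, 120.3818/10 → 12 → M; chars KM.
Square (2°×1°, digits 0–9): 2.0279/2 → 1, 0.3818/1 → 0; chars 10.
Subsquare (5′×2.5′, letters a–x): 0.0279/0.0833333 → 0 → a, 0.3818/0.0416667 → 9 → j; chars aj.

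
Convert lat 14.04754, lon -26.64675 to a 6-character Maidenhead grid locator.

HK64qb

Add 180° to longitude and 90° to latitude: 153.3533, 104.0475.
Field: 153.3533/20 → 7 → H, 104.0475/10 → 10 → K; chars HK.
Square: 13.3533/2 → 6, 4.0475/1 → 4; chars 64.
Subsquare: 1.3533/0.0833333 → 16 → q, 0.0475/0.0416667 → 1 → b; chars qb.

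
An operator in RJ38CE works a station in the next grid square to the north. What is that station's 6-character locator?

RJ38cf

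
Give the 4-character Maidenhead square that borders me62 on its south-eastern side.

Longitude square 6; +1 → 7.
Latitude square 2; −1 → 1.

ME71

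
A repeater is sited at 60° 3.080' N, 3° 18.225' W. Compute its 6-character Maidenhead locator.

IP80ib

Add 180° to longitude and 90° to latitude: 176.6962, 150.0513.
Field (20°×10°, letters A–R): 176.6962/20 → 8 → I, 150.0513/10 → 15 → P; chars IP.
Square (2°×1°, digits 0–9): 16.6962/2 → 8, 0.0513/1 → 0; chars 80.
Subsquare (5′×2.5′, letters a–x): 0.6962/0.0833333 → 8 → i, 0.0513/0.0416667 → 1 → b; chars ib.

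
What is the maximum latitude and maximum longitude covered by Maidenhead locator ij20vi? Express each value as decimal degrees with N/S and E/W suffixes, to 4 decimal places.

0.3750° N, 14.1667° W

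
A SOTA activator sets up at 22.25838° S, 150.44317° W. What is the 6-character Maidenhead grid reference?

BG47sr

Shift to the Maidenhead origin (180°W, 90°S): lon 29.5568, lat 67.7416.
Field: lon ⌊29.5568/20⌋ = 1 → B; lat ⌊67.7416/10⌋ = 6 → G.
Square: lon ⌊9.5568/2⌋ = 4; lat ⌊7.7416/1⌋ = 7.
Subsquare: lon ⌊1.5568/0.0833333⌋ = 18 → s; lat ⌊0.7416/0.0416667⌋ = 17 → r.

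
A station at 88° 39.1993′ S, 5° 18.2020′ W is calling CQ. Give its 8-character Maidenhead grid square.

Shift to the Maidenhead origin (180°W, 90°S): lon 174.69663, lat 1.34668.
Field: 174.69663/20 → 8 → I, 1.34668/10 → 0 → A; chars IA.
Square: 14.69663/2 → 7, 1.34668/1 → 1; chars 71.
Subsquare: 0.69663/0.0833333 → 8 → i, 0.34668/0.0416667 → 8 → i; chars ii.
Extended square: 0.02997/0.00833333 → 3, 0.01334/0.00416667 → 3; chars 33.

IA71ii33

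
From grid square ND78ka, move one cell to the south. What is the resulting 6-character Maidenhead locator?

ND77kx

Latitude subsquare a = 0; −1 → -1, wraps to 23 = x, carry into square.
Latitude square 8; −1 → 7.
The longitude characters are unchanged.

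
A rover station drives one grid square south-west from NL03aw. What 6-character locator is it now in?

ML93xv

Longitude subsquare a = 0; −1 → -1, wraps to 23 = x, carry into square.
Longitude square 0; −1 → -1, wraps to 9, carry into field.
Longitude field N = 13; −1 → 12 = M.
Latitude subsquare w = 22; −1 → 21 = v.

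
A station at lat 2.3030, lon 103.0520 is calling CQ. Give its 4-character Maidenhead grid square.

Add 180° to longitude and 90° to latitude: 283.05, 92.30.
Field: lon ⌊283.05/20⌋ = 14 → O; lat ⌊92.30/10⌋ = 9 → J.
Square: lon ⌊3.05/2⌋ = 1; lat ⌊2.30/1⌋ = 2.

OJ12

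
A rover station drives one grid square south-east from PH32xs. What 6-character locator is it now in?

PH42ar

Longitude subsquare x = 23; +1 → 24, wraps to 0 = a, carry into square.
Longitude square 3; +1 → 4.
Latitude subsquare s = 18; −1 → 17 = r.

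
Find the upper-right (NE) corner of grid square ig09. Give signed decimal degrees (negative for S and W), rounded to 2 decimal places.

-20.00, -18.00

Field I=8, G=6: +8·20° lon, +6·10° lat → SW at lon -20°, lat -30°.
Square 0, 9: +0·2° lon, +9·1° lat → SW at lon -20°, lat -21°.
Cell spans 2° lon × 1° lat. NE corner is SW corner plus one full cell.
latitude -20.00, longitude -18.00.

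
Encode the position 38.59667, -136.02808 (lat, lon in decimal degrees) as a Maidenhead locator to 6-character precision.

CM18xo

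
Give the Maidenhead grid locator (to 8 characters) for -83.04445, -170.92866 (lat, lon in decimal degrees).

AA46mw89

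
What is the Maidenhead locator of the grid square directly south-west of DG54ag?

Longitude subsquare a = 0; −1 → -1, wraps to 23 = x, carry into square.
Longitude square 5; −1 → 4.
Latitude subsquare g = 6; −1 → 5 = f.

DG44xf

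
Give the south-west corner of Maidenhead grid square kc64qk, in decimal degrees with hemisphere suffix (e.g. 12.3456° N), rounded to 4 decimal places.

65.5833° S, 33.3333° E

Field K=10, C=2: +10·20° lon, +2·10° lat → SW at lon 20°, lat -70°.
Square 6, 4: +6·2° lon, +4·1° lat → SW at lon 32°, lat -66°.
Subsquare q=16, k=10: +16·0.0833333° lon, +10·0.0416667° lat → SW at lon 33.3333°, lat -65.5833°.
latitude 65.5833° S, longitude 33.3333° E.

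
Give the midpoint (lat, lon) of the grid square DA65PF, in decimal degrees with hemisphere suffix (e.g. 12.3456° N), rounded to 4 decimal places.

84.7708° S, 106.7083° W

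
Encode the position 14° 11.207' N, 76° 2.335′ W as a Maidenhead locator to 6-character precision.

FK14xe

Offset from 180°W / 90°S: lon 103.9611°, lat 104.1868°.
Field (20°×10°, letters A–R): lon ⌊103.9611/20⌋ = 5 → F; lat ⌊104.1868/10⌋ = 10 → K.
Square (2°×1°, digits 0–9): lon ⌊3.9611/2⌋ = 1; lat ⌊4.1868/1⌋ = 4.
Subsquare (5′×2.5′, letters a–x): lon ⌊1.9611/0.0833333⌋ = 23 → x; lat ⌊0.1868/0.0416667⌋ = 4 → e.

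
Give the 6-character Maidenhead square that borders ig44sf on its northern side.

Latitude subsquare f = 5; +1 → 6 = g.
The longitude characters are unchanged.

IG44sg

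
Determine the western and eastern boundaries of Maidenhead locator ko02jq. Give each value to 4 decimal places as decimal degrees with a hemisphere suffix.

Field K=10, O=14: +10·20° lon, +14·10° lat → SW at lon 20°, lat 50°.
Square 0, 2: +0·2° lon, +2·1° lat → SW at lon 20°, lat 52°.
Subsquare j=9, q=16: +9·0.0833333° lon, +16·0.0416667° lat → SW at lon 20.75°, lat 52.6667°.
Cell spans 0.0833333° lon × 0.0416667° lat.
west 20.7500° E, east 20.8333° E.

20.7500° E, 20.8333° E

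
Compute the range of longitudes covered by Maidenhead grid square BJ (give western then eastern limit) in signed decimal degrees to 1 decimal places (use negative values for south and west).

Field B=1, J=9: +1·20° lon, +9·10° lat → SW at lon -160°, lat 0°.
Cell spans 20° lon × 10° lat.
west -160.0, east -140.0.

-160.0, -140.0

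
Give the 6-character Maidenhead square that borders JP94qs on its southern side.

JP94qr

Latitude subsquare s = 18; −1 → 17 = r.
The longitude characters are unchanged.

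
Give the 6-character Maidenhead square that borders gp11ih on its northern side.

GP11ii

Latitude subsquare h = 7; +1 → 8 = i.
The longitude characters are unchanged.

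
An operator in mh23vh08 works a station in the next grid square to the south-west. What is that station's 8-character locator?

Longitude extended square 0; −1 → -1, wraps to 9, carry into subsquare.
Longitude subsquare v = 21; −1 → 20 = u.
Latitude extended square 8; −1 → 7.

MH23uh97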